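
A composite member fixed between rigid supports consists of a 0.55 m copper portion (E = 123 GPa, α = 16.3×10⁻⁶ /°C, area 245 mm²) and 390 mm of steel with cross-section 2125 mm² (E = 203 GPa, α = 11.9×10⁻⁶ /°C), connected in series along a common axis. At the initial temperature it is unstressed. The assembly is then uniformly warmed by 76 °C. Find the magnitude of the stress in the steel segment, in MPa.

σ ≈ 25.4 MPa (compressive)

If the supports were absent, the total length change would be Σ αᵢΔT Lᵢ = 16.3×10⁻⁶×76×550 + 11.9×10⁻⁶×76×390 = 1.034 mm.
The rigid supports impose zero overall length change; the single axial force P common to all segments must satisfy P Σ Lᵢ/(AᵢEᵢ) = δ_free.
Σ Lᵢ/(AᵢEᵢ) = 550/(245×123×10³) + 390/(2125×203×10³) = 1.916×10⁻⁵ mm/N.
P = 1.034 / 1.916×10⁻⁵ = 53980 N = 53.98 kN, compressive.
σ_{steel} = P / A = 53980 / 2125 = 25.4 MPa.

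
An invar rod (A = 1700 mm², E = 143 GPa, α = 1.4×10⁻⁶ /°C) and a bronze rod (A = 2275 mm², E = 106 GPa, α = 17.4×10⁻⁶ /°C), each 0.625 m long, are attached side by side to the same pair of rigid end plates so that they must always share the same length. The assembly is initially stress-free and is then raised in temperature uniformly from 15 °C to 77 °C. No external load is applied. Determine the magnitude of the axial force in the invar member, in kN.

Both members must finish at the same length. With the larger α, the bronze tends to over-expand; the plates restrain it, putting the bronze in compression and the invar in tension. With no external load the two internal forces are equal and opposite, magnitude P.
Compatibility of the two members (thermal + elastic change equal): (α₁ − α₂)ΔT = P·[1/(A₁E₁) + 1/(A₂E₂)].
|α₁ − α₂|·ΔT = 16×10⁻⁶ × 62 = 0.000992.
1/(A₁E₁) + 1/(A₂E₂) = 1/(1700×143×10³) + 1/(2275×106×10³) = 8.26×10⁻⁹ N⁻¹.
So P = 0.000992 / 8.26×10⁻⁹ = 120.1 kN.

P ≈ 120 kN (tensile in the invar)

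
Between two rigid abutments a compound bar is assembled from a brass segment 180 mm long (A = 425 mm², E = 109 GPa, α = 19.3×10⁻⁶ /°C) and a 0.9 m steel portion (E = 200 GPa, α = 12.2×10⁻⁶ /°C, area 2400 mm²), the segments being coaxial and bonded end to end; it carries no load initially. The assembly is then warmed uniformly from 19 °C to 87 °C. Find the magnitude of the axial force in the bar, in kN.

P ≈ 171 kN (compressive)

With the walls removed the bar would change length by δ_free = Σ αᵢΔT Lᵢ = 19.3×10⁻⁶×68×180 + 12.2×10⁻⁶×68×900 = 0.9829 mm.
Since the ends are fixed, an axial force P builds up, equal in every segment, with P · Σ Lᵢ/(AᵢEᵢ) = δ_free.
Σ Lᵢ/(AᵢEᵢ) = 180/(425×109×10³) + 900/(2400×200×10³) = 5.761×10⁻⁶ mm/N.
P = 0.9829 / 5.761×10⁻⁶ = 170600 N = 170.6 kN, compressive.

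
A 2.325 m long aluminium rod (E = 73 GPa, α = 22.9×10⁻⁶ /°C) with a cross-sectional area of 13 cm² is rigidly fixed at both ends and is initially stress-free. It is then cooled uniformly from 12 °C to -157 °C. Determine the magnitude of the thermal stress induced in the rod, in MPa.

Because both ends are immovable the net strain is zero, and the suppressed thermal strain is αΔT = 22.9×10⁻⁶ × 169 = 3870.1×10⁻⁶.
σ = EαΔT = 73×10³ × 22.9×10⁻⁶ × 169 = 282.5 MPa (tensile; the rod is trying to contract).

σ ≈ 283 MPa (tensile)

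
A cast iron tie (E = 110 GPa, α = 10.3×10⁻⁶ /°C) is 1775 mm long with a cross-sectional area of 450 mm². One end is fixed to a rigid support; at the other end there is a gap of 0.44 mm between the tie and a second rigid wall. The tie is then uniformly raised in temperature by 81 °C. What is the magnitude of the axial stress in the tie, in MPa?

σ ≈ 64.5 MPa (compressive)

Free thermal elongation = αΔT L = 10.3×10⁻⁶ × 81 × 1775 = 1.481 mm.
The gap closes (δ_free > 0.44 mm) and the wall then resists a further 1.481 − 0.44 = 1.041 mm of expansion.
Compatibility: PL/(AE) = 1.041 mm, so σ = P/A = E × (1.041/1775) = 64.51 MPa.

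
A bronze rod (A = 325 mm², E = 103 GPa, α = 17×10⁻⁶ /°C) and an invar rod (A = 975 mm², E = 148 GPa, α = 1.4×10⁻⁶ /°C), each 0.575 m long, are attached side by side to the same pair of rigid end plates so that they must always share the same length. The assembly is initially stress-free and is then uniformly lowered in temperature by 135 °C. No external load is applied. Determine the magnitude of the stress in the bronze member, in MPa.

Equilibrium of a rigid end plate with no external load gives equal and opposite internal forces ±P in the two members. Since α_{bronze} > α_{invar}, cooling drives the bronze into tension and the invar into compression.
Compatibility of the two members (thermal + elastic change equal): (α₁ − α₂)ΔT = P·[1/(A₁E₁) + 1/(A₂E₂)].
|α₁ − α₂|·ΔT = 15.6×10⁻⁶ × 135 = 0.002106.
1/(A₁E₁) + 1/(A₂E₂) = 1/(325×103×10³) + 1/(975×148×10³) = 3.68×10⁻⁸ N⁻¹.
P = 0.002106 / 3.68×10⁻⁸ = 57220 N = 57.22 kN.
σ_{bronze} = P/A₁ = 57220/325 = 176.1 MPa, tensile.

σ ≈ 176 MPa (tensile)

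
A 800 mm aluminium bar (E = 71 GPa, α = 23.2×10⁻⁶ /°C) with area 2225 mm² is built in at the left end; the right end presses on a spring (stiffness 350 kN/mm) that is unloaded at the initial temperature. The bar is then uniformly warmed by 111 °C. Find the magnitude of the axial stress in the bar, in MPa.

σ ≈ 117 MPa (compressive)

If the spring were absent the bar would lengthen by αΔT L = 23.2×10⁻⁶ × 111 × 800 = 2.06 mm.
Let P be the compressive force at the spring. The bar shortens elastically by PL/(AE) and the spring compresses by P/k; together these equal δ_free.
So P = δ_free / [L/(AE) + 1/k] = 2.06 / [ 800/(2225×71×10³) + 1/(350×10³) ].
P = 2.06 / 7.921×10⁻⁶ = 260100 N.
σ = P/A = 260100/2225 = 116.9 MPa.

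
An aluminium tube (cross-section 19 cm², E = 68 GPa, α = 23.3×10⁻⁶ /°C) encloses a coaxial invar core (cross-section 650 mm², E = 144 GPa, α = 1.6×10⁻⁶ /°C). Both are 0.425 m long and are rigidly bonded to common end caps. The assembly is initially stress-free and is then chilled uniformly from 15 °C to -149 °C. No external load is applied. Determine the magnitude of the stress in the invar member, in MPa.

σ ≈ 297 MPa (compressive)

Equilibrium of a rigid end plate with no external load gives equal and opposite internal forces ±P in the two members. Since α_{aluminium} > α_{invar}, cooling drives the aluminium into tension and the invar into compression.
Equating the net (thermal + elastic) strains gives |α₁ − α₂|·ΔT = P·[1/(A₁E₁) + 1/(A₂E₂)].
|α₁ − α₂|·ΔT = 21.7×10⁻⁶ × 164 = 0.003559.
1/(A₁E₁) + 1/(A₂E₂) = 1/(1900×68×10³) + 1/(650×144×10³) = 1.842×10⁻⁸ N⁻¹.
P = 0.003559 / 1.842×10⁻⁸ = 193200 N = 193.2 kN.
σ_{invar} = P/A₂ = 193200/650 = 297.2 MPa, compressive.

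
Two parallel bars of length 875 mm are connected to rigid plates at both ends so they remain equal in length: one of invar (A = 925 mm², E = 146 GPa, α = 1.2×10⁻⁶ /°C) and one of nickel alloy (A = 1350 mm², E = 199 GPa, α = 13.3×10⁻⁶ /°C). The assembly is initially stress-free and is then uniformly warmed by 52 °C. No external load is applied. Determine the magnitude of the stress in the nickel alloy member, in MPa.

σ ≈ 41.9 MPa (compressive)

Both members must finish at the same length. With the larger α, the nickel alloy tends to over-expand; the plates restrain it, putting the nickel alloy in compression and the invar in tension. With no external load the two internal forces are equal and opposite, magnitude P.
Compatibility of the two members (thermal + elastic change equal): (α₁ − α₂)ΔT = P·[1/(A₁E₁) + 1/(A₂E₂)].
|α₁ − α₂|·ΔT = 12.1×10⁻⁶ × 52 = 0.0006292.
1/(A₁E₁) + 1/(A₂E₂) = 1/(925×146×10³) + 1/(1350×199×10³) = 1.113×10⁻⁸ N⁻¹.
P = 0.0006292 / 1.113×10⁻⁸ = 56550 N = 56.55 kN.
σ_{nickel alloy} = P/A₂ = 56550/1350 = 41.89 MPa, compressive.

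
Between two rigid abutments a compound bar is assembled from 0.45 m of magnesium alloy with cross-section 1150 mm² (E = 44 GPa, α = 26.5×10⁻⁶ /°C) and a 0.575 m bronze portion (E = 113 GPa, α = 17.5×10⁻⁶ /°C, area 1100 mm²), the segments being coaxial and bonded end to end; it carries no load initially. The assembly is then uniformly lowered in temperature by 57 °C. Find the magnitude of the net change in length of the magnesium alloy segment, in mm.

Free thermal contraction of the whole bar: Σ αᵢΔT Lᵢ = 26.5×10⁻⁶×57×450 + 17.5×10⁻⁶×57×575 = 1.253 mm.
Since the ends are fixed, an axial force P builds up, equal in every segment, with P · Σ Lᵢ/(AᵢEᵢ) = δ_free.
Σ Lᵢ/(AᵢEᵢ) = 450/(1150×44×10³) + 575/(1100×113×10³) = 1.352×10⁻⁵ mm/N.
P = 1.253 / 1.352×10⁻⁵ = 92700 N = 92.7 kN, tensile.
For the magnesium alloy segment, free thermal change = 26.5×10⁻⁶×57×450 = 0.6797 mm and elastic change from P = 92700×450/(1150×44×10³) = 0.8244 mm; these oppose, so the net change is 0.145 mm (segment lengthens).

|ΔL| ≈ 0.145 mm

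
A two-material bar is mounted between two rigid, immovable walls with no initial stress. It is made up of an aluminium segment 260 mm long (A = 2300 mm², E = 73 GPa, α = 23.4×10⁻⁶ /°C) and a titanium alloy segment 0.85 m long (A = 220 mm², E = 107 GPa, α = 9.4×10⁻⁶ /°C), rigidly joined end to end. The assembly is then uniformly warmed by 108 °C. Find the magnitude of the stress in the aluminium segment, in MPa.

If the supports were absent, the total length change would be Σ αᵢΔT Lᵢ = 23.4×10⁻⁶×108×260 + 9.4×10⁻⁶×108×850 = 1.52 mm.
The walls prevent any net length change, so an axial force P (same in every segment) develops. Compatibility: P · Σ Lᵢ/(AᵢEᵢ) = δ_free.
The series flexibility is Σ Lᵢ/(AᵢEᵢ) = 260/(2300×73×10³) + 850/(220×107×10³) = 3.766×10⁻⁵ mm/N.
So P = 1.52 / 3.766×10⁻⁵ = 40.36 kN, compressive.
σ_{aluminium} = P / A = 40360 / 2300 = 17.55 MPa.

σ ≈ 17.5 MPa (compressive)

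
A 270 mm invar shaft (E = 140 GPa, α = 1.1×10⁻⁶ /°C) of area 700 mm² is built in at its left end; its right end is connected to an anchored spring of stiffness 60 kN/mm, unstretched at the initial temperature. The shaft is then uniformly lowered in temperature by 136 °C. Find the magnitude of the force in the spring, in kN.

P ≈ 2.08 kN

If the spring were absent the shaft would shorten by αΔT L = 1.1×10⁻⁶ × 136 × 270 = 0.04039 mm.
Let P be the tensile force in the spring. The shaft extends elastically by PL/(AE) and the spring stretches by P/k; together these equal δ_free.
P [ L/(AE) + 1/k ] = δ_free → P [ 270/(700×140×10³) + 1/(60×10³) ] = 0.04039.
P = 0.04039 / 1.942×10⁻⁵ = 2080 N.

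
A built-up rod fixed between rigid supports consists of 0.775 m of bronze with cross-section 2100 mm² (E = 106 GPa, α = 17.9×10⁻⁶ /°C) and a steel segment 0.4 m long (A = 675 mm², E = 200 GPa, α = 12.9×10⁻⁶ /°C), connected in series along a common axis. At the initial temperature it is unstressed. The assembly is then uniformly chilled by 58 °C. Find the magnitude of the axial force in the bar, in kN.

P ≈ 171 kN (tensile)

With the walls removed the bar would change length by δ_free = Σ αᵢΔT Lᵢ = 17.9×10⁻⁶×58×775 + 12.9×10⁻⁶×58×400 = 1.104 mm.
The rigid supports impose zero overall length change; the single axial force P common to all segments must satisfy P Σ Lᵢ/(AᵢEᵢ) = δ_free.
Σ Lᵢ/(AᵢEᵢ) = 775/(2100×106×10³) + 400/(675×200×10³) = 6.445×10⁻⁶ mm/N.
Hence P = δ_free / Σ(L/AE) = 1.104/6.445×10⁻⁶ = 171.3 kN (tensile).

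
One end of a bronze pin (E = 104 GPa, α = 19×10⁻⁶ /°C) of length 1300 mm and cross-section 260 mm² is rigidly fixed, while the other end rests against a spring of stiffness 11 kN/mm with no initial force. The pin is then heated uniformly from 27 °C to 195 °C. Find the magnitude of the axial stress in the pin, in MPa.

σ ≈ 115 MPa (compressive)

Free thermal expansion: δ_free = αΔT L = 19×10⁻⁶ × 168 × 1300 = 4.15 mm.
Let P be the compressive force at the spring. The pin shortens elastically by PL/(AE) and the spring compresses by P/k; together these equal δ_free.
P [ L/(AE) + 1/k ] = δ_free → P [ 1300/(260×104×10³) + 1/(11×10³) ] = 4.15.
P = 4.15 / 0.000139 = 29860 N.
σ = P/A = 29860/260 = 114.8 MPa.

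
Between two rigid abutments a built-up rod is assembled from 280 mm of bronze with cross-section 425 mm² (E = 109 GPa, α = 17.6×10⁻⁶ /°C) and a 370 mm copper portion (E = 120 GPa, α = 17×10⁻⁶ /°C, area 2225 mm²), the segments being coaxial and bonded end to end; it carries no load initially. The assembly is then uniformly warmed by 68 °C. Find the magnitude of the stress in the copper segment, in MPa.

If the supports were absent, the total length change would be Σ αᵢΔT Lᵢ = 17.6×10⁻⁶×68×280 + 17×10⁻⁶×68×370 = 0.7628 mm.
The walls prevent any net length change, so an axial force P (same in every segment) develops. Compatibility: P · Σ Lᵢ/(AᵢEᵢ) = δ_free.
Σ Lᵢ/(AᵢEᵢ) = 280/(425×109×10³) + 370/(2225×120×10³) = 7.43×10⁻⁶ mm/N.
So P = 0.7628 / 7.43×10⁻⁶ = 102.7 kN, compressive.
σ_{copper} = P / A = 102700 / 2225 = 46.14 MPa.

σ ≈ 46.1 MPa (compressive)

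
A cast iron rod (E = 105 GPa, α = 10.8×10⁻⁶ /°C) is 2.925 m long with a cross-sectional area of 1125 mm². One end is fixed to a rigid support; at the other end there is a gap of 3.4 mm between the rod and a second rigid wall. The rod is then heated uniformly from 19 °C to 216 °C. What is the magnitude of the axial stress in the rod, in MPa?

Free thermal elongation = αΔT L = 10.8×10⁻⁶ × 197 × 2925 = 6.223 mm.
This exceeds the 3.4 mm gap, so the wall pushes back. The portion of expansion that must be recovered elastically is δ_free − gap = 6.223 − 3.4 = 2.823 mm.
That suppressed elongation corresponds to σ = E·Δ/L = 105×10³ × 2.823/2925 = 101.3 MPa.

σ ≈ 101 MPa (compressive)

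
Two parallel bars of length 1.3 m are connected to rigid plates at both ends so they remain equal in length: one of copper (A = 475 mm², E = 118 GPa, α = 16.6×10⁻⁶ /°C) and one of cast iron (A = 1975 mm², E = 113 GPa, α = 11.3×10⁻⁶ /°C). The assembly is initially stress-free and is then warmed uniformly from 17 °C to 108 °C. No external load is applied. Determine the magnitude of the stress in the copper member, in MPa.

σ ≈ 45.5 MPa (compressive)

Both members must finish at the same length. With the larger α, the copper tends to over-expand; the plates restrain it, putting the copper in compression and the cast iron in tension. With no external load the two internal forces are equal and opposite, magnitude P.
Equating the net (thermal + elastic) strains gives |α₁ − α₂|·ΔT = P·[1/(A₁E₁) + 1/(A₂E₂)].
|α₁ − α₂|·ΔT = 5.3×10⁻⁶ × 91 = 0.0004823.
1/(A₁E₁) + 1/(A₂E₂) = 1/(475×118×10³) + 1/(1975×113×10³) = 2.232×10⁻⁸ N⁻¹.
P = 0.0004823 / 2.232×10⁻⁸ = 21610 N = 21.61 kN.
σ_{copper} = P/A₁ = 21610/475 = 45.49 MPa, compressive.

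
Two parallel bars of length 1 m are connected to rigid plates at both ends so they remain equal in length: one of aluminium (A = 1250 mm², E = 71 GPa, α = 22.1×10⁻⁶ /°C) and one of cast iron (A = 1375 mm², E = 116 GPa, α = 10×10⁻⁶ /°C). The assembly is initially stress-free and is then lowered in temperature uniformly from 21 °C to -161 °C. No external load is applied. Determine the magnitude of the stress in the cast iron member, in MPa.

Equilibrium of a rigid end plate with no external load gives equal and opposite internal forces ±P in the two members. Since α_{aluminium} > α_{cast iron}, cooling drives the aluminium into tension and the cast iron into compression.
Compatibility of the two members (thermal + elastic change equal): (α₁ − α₂)ΔT = P·[1/(A₁E₁) + 1/(A₂E₂)].
|α₁ − α₂|·ΔT = 12.1×10⁻⁶ × 182 = 0.002202.
1/(A₁E₁) + 1/(A₂E₂) = 1/(1250×71×10³) + 1/(1375×116×10³) = 1.754×10⁻⁸ N⁻¹.
So P = 0.002202 / 1.754×10⁻⁸ = 125.6 kN.
σ_{cast iron} = P/A₂ = 125600/1375 = 91.33 MPa, compressive.

σ ≈ 91.3 MPa (compressive)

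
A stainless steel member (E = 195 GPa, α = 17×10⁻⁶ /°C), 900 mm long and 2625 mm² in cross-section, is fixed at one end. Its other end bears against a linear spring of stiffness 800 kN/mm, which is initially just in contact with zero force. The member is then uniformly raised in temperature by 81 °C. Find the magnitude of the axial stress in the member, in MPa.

σ ≈ 157 MPa (compressive)

If the spring were absent the member would lengthen by αΔT L = 17×10⁻⁶ × 81 × 900 = 1.239 mm.
With a force P in the spring, the elastic change of the member is PL/(AE) and that of the spring is P/k; compatibility requires their sum to equal δ_free.
P [ L/(AE) + 1/k ] = δ_free → P [ 900/(2625×195×10³) + 1/(800×10³) ] = 1.239.
P = 1.239 / 3.008×10⁻⁶ = 412000 N.
σ = P/A = 412000/2625 = 156.9 MPa.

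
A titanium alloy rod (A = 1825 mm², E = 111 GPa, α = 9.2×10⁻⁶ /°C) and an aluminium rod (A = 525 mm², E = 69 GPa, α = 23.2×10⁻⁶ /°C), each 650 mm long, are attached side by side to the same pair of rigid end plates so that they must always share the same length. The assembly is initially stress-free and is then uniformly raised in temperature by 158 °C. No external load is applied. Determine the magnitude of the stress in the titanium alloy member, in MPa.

σ ≈ 37.2 MPa (tensile)

Both members must finish at the same length. With the larger α, the aluminium tends to over-expand; the plates restrain it, putting the aluminium in compression and the titanium alloy in tension. With no external load the two internal forces are equal and opposite, magnitude P.
Equating the net (thermal + elastic) strains gives |α₁ − α₂|·ΔT = P·[1/(A₁E₁) + 1/(A₂E₂)].
|α₁ − α₂|·ΔT = 14×10⁻⁶ × 158 = 0.002212.
1/(A₁E₁) + 1/(A₂E₂) = 1/(1825×111×10³) + 1/(525×69×10³) = 3.254×10⁻⁸ N⁻¹.
P = 0.002212 / 3.254×10⁻⁸ = 67970 N = 67.97 kN.
σ_{titanium alloy} = P/A₁ = 67970/1825 = 37.25 MPa, tensile.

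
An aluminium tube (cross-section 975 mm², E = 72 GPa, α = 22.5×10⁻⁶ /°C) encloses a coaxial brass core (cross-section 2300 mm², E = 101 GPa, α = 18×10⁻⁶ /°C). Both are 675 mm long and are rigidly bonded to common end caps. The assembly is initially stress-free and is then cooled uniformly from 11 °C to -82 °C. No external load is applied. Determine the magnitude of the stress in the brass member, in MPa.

σ ≈ 9.81 MPa (compressive)

Equilibrium of a rigid end plate with no external load gives equal and opposite internal forces ±P in the two members. Since α_{aluminium} > α_{brass}, cooling drives the aluminium into tension and the brass into compression.
Compatibility of the two members (thermal + elastic change equal): (α₁ − α₂)ΔT = P·[1/(A₁E₁) + 1/(A₂E₂)].
|α₁ − α₂|·ΔT = 4.5×10⁻⁶ × 93 = 0.0004185.
1/(A₁E₁) + 1/(A₂E₂) = 1/(975×72×10³) + 1/(2300×101×10³) = 1.855×10⁻⁸ N⁻¹.
P = 0.0004185 / 1.855×10⁻⁸ = 22560 N = 22.56 kN.
σ_{brass} = P/A₂ = 22560/2300 = 9.809 MPa, compressive.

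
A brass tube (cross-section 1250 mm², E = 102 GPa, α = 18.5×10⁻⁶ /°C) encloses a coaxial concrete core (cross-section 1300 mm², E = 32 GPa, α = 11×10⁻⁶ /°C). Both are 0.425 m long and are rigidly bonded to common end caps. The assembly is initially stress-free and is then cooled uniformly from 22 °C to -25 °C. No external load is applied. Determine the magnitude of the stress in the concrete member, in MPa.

σ ≈ 8.51 MPa (compressive)

The brass has the larger α, so on cooling it would change length more than the concrete if both were free. The rigid plates force a common final length, so the brass is put into tension and the concrete into compression, with equal and opposite forces P (no external load).
Compatibility of the two members (thermal + elastic change equal): (α₁ − α₂)ΔT = P·[1/(A₁E₁) + 1/(A₂E₂)].
|α₁ − α₂|·ΔT = 7.5×10⁻⁶ × 47 = 0.0003525.
1/(A₁E₁) + 1/(A₂E₂) = 1/(1250×102×10³) + 1/(1300×32×10³) = 3.188×10⁻⁸ N⁻¹.
P = 0.0003525 / 3.188×10⁻⁸ = 11060 N = 11.06 kN.
σ_{concrete} = P/A₂ = 11060/1300 = 8.505 MPa, compressive.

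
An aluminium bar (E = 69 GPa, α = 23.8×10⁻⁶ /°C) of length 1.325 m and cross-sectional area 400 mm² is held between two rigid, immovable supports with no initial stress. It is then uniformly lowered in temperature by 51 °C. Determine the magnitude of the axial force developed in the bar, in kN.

P ≈ 33.5 kN (tensile)

Full restraint means ε = 0, so the stress is σ = EαΔT = 69×10³ × 23.8×10⁻⁶ × 51 = 83.75 MPa.
Then P = σA = 83.75 × 400 mm² = 33.5 kN, tensile.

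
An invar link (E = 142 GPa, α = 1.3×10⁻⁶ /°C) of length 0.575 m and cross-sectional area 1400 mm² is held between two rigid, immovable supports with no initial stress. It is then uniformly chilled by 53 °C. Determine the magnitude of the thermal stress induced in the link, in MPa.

σ ≈ 9.78 MPa (tensile)

With length fixed, the mechanical strain must cancel the thermal strain αΔT = 1.3×10⁻⁶ × 53 = 68.9×10⁻⁶.
Hence σ = E·αΔT = 142×10³ × 68.9×10⁻⁶ = 9.784 MPa, tensile.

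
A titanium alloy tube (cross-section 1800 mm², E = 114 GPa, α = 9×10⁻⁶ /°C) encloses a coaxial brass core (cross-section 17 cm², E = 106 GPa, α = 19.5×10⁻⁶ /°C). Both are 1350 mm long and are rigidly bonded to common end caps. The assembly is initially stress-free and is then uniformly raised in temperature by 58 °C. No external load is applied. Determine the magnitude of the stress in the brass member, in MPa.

Equilibrium of a rigid end plate with no external load gives equal and opposite internal forces ±P in the two members. Since α_{brass} > α_{titanium alloy}, heating drives the brass into compression and the titanium alloy into tension.
Setting the final lengths equal and cancelling L: (α₁ − α₂)ΔT = P/(A₁E₁) + P/(A₂E₂).
|α₁ − α₂|·ΔT = 10.5×10⁻⁶ × 58 = 0.000609.
1/(A₁E₁) + 1/(A₂E₂) = 1/(1800×114×10³) + 1/(1700×106×10³) = 1.042×10⁻⁸ N⁻¹.
So P = 0.000609 / 1.042×10⁻⁸ = 58.43 kN.
σ_{brass} = P/A₂ = 58430/1700 = 34.37 MPa, compressive.

σ ≈ 34.4 MPa (compressive)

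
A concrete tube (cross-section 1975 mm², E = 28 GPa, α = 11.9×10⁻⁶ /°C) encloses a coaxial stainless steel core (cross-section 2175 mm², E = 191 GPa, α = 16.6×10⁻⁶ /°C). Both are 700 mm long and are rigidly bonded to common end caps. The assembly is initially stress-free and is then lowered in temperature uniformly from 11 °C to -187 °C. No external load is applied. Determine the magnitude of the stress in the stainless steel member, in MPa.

Both members must finish at the same length. With the larger α, the stainless steel tends to over-contract; the plates restrain it, putting the stainless steel in tension and the concrete in compression. With no external load the two internal forces are equal and opposite, magnitude P.
Equating the net (thermal + elastic) strains gives |α₁ − α₂|·ΔT = P·[1/(A₁E₁) + 1/(A₂E₂)].
|α₁ − α₂|·ΔT = 4.7×10⁻⁶ × 198 = 0.0009306.
1/(A₁E₁) + 1/(A₂E₂) = 1/(1975×28×10³) + 1/(2175×191×10³) = 2.049×10⁻⁸ N⁻¹.
P = 0.0009306 / 2.049×10⁻⁸ = 45420 N = 45.42 kN.
σ_{stainless steel} = P/A₂ = 45420/2175 = 20.88 MPa, tensile.

σ ≈ 20.9 MPa (tensile)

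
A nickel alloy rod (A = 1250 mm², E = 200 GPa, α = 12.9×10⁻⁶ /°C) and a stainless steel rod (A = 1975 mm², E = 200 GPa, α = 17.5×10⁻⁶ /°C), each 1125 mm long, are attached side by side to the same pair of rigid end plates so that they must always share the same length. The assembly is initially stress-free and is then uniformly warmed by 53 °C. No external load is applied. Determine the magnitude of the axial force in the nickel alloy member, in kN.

Equilibrium of a rigid end plate with no external load gives equal and opposite internal forces ±P in the two members. Since α_{stainless steel} > α_{nickel alloy}, heating drives the stainless steel into compression and the nickel alloy into tension.
Equating the net (thermal + elastic) strains gives |α₁ − α₂|·ΔT = P·[1/(A₁E₁) + 1/(A₂E₂)].
|α₁ − α₂|·ΔT = 4.6×10⁻⁶ × 53 = 0.0002438.
1/(A₁E₁) + 1/(A₂E₂) = 1/(1250×200×10³) + 1/(1975×200×10³) = 6.532×10⁻⁹ N⁻¹.
So P = 0.0002438 / 6.532×10⁻⁹ = 37.33 kN.

P ≈ 37.3 kN (tensile in the nickel alloy)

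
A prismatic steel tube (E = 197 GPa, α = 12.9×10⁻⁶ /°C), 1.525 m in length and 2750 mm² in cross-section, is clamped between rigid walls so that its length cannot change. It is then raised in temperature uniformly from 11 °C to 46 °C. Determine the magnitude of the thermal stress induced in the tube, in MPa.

σ ≈ 88.9 MPa (compressive)

The supports are rigid, so the total axial strain is zero. The restrained thermal strain is ε = αΔT = 12.9×10⁻⁶ × 35 = 451.5×10⁻⁶.
Hence σ = E·αΔT = 197×10³ × 451.5×10⁻⁶ = 88.95 MPa, compressive.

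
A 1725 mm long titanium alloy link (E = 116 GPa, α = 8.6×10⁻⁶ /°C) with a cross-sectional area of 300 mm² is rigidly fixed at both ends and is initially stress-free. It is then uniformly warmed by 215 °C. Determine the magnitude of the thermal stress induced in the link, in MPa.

σ ≈ 214 MPa (compressive)

The supports are rigid, so the total axial strain is zero. The restrained thermal strain is ε = αΔT = 8.6×10⁻⁶ × 215 = 1849×10⁻⁶.
σ = EαΔT = 116×10³ × 8.6×10⁻⁶ × 215 = 214.5 MPa (compressive; the link is trying to expand).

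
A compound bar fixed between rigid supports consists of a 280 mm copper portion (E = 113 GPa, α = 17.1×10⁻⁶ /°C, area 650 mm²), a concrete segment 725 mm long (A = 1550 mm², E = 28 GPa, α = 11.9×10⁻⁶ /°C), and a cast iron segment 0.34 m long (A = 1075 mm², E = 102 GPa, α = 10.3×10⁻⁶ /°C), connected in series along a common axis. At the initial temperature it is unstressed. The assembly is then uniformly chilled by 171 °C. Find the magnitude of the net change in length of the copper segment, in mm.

Free thermal contraction of the whole bar: Σ αᵢΔT Lᵢ = 17.1×10⁻⁶×171×280 + 11.9×10⁻⁶×171×725 + 10.3×10⁻⁶×171×340 = 2.893 mm.
The rigid supports impose zero overall length change; the single axial force P common to all segments must satisfy P Σ Lᵢ/(AᵢEᵢ) = δ_free.
Σ Lᵢ/(AᵢEᵢ) = 280/(650×113×10³) + 725/(1550×28×10³) + 340/(1075×102×10³) = 2.362×10⁻⁵ mm/N.
Hence P = δ_free / Σ(L/AE) = 2.893/2.362×10⁻⁵ = 122.5 kN (tensile).
For the copper segment, free thermal change = 17.1×10⁻⁶×171×280 = 0.8187 mm and elastic change from P = 122500×280/(650×113×10³) = 0.4669 mm; these oppose, so the net change is 0.352 mm (segment shortens).

|ΔL| ≈ 0.352 mm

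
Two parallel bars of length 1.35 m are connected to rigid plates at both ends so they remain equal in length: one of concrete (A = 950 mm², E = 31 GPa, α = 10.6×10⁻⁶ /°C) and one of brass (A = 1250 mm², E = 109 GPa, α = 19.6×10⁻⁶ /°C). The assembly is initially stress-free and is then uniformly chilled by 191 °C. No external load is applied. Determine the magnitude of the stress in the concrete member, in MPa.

The brass has the larger α, so on cooling it would change length more than the concrete if both were free. The rigid plates force a common final length, so the brass is put into tension and the concrete into compression, with equal and opposite forces P (no external load).
Setting the final lengths equal and cancelling L: (α₁ − α₂)ΔT = P/(A₁E₁) + P/(A₂E₂).
|α₁ − α₂|·ΔT = 9×10⁻⁶ × 191 = 0.001719.
1/(A₁E₁) + 1/(A₂E₂) = 1/(950×31×10³) + 1/(1250×109×10³) = 4.13×10⁻⁸ N⁻¹.
P = 0.001719 / 4.13×10⁻⁸ = 41630 N = 41.63 kN.
σ_{concrete} = P/A₁ = 41630/950 = 43.82 MPa, compressive.

σ ≈ 43.8 MPa (compressive)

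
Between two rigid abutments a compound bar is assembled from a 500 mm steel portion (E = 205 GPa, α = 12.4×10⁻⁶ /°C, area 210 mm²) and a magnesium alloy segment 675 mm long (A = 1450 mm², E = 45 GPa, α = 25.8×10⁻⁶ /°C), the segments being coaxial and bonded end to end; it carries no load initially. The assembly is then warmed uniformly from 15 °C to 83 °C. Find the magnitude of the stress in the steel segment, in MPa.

With the walls removed the bar would change length by δ_free = Σ αᵢΔT Lᵢ = 12.4×10⁻⁶×68×500 + 25.8×10⁻⁶×68×675 = 1.606 mm.
The walls prevent any net length change, so an axial force P (same in every segment) develops. Compatibility: P · Σ Lᵢ/(AᵢEᵢ) = δ_free.
Σ Lᵢ/(AᵢEᵢ) = 500/(210×205×10³) + 675/(1450×45×10³) = 2.196×10⁻⁵ mm/N.
P = 1.606 / 2.196×10⁻⁵ = 73130 N = 73.13 kN, compressive.
σ_{steel} = P / A = 73130 / 210 = 348.2 MPa.

σ ≈ 348 MPa (compressive)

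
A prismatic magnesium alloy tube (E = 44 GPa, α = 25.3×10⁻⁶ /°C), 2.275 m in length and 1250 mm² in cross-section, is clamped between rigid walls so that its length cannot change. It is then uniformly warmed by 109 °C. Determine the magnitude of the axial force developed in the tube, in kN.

P ≈ 152 kN (compressive)

The ends cannot move, so σ = EαΔT = 44×10³ × 25.3×10⁻⁶ × 109 = 121.3 MPa.
P = AEαΔT = 1250 × 44×10³ × 25.3×10⁻⁶ × 109 = 151.7 kN (compressive).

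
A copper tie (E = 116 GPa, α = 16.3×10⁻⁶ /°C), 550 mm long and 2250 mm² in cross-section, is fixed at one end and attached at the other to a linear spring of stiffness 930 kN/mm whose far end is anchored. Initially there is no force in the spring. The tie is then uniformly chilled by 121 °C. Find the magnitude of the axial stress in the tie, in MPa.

σ ≈ 151 MPa (tensile)

If the spring were absent the tie would shorten by αΔT L = 16.3×10⁻⁶ × 121 × 550 = 1.085 mm.
Let P be the tensile force in the spring. The tie extends elastically by PL/(AE) and the spring stretches by P/k; together these equal δ_free.
P [ L/(AE) + 1/k ] = δ_free → P [ 550/(2250×116×10³) + 1/(930×10³) ] = 1.085.
P = 1.085 / 3.183×10⁻⁶ = 340800 N.
σ = P/A = 340800/2250 = 151.5 MPa.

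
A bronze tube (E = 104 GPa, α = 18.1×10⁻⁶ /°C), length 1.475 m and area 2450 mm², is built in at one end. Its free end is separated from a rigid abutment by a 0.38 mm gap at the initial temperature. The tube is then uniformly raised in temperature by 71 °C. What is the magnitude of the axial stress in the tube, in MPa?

σ ≈ 107 MPa (compressive)

Free thermal elongation = αΔT L = 18.1×10⁻⁶ × 71 × 1475 = 1.896 mm.
After closing the 0.38 mm clearance, 1.896 − 0.38 = 1.516 mm of expansion remains to be suppressed by the wall.
So σ = E(δ_free − g)/L = 104×10³ × 1.516/1475 = 106.9 MPa.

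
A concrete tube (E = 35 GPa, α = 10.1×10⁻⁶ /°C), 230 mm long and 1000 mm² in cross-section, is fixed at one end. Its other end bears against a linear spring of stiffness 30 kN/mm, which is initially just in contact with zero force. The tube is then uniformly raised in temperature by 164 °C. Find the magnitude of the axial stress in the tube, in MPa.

The unrestrained thermal change is αΔT L = 10.1×10⁻⁶ × 164 × 230 = 0.381 mm.
With a force P in the spring, the elastic change of the tube is PL/(AE) and that of the spring is P/k; compatibility requires their sum to equal δ_free.
P [ L/(AE) + 1/k ] = δ_free → P [ 230/(1000×35×10³) + 1/(30×10³) ] = 0.381.
P = 0.381 / 3.99×10⁻⁵ = 9547 N.
σ = P/A = 9547/1000 = 9.547 MPa.

σ ≈ 9.55 MPa (compressive)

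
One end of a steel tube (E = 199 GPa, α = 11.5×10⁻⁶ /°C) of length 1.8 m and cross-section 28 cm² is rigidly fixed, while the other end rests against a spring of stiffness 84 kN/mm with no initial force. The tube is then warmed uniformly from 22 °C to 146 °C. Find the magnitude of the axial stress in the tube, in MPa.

σ ≈ 60.6 MPa (compressive)

If the spring were absent the tube would lengthen by αΔT L = 11.5×10⁻⁶ × 124 × 1800 = 2.567 mm.
With a force P in the spring, the elastic change of the tube is PL/(AE) and that of the spring is P/k; compatibility requires their sum to equal δ_free.
So P = δ_free / [L/(AE) + 1/k] = 2.567 / [ 1800/(2800×199×10³) + 1/(84×10³) ].
P = 2.567 / 1.514×10⁻⁵ = 169600 N.
σ = P/A = 169600/2800 = 60.57 MPa.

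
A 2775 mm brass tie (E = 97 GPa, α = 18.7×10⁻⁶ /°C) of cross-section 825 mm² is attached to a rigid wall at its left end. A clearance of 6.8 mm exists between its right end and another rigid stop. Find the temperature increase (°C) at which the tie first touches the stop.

The gap closes when αΔT L = 6.8 mm, since the tie is still unstressed at that instant.
ΔT = 6.8 / (18.7×10⁻⁶ × 2775) = 131 °C.

ΔT ≈ 131 °C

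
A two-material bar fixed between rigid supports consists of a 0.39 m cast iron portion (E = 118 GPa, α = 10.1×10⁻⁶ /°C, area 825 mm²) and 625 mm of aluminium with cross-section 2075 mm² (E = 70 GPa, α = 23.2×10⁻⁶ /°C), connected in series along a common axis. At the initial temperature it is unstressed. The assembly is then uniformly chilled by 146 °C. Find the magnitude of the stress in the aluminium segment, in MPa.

σ ≈ 156 MPa (tensile)

If the supports were absent, the total length change would be Σ αᵢΔT Lᵢ = 10.1×10⁻⁶×146×390 + 23.2×10⁻⁶×146×625 = 2.692 mm.
The rigid supports impose zero overall length change; the single axial force P common to all segments must satisfy P Σ Lᵢ/(AᵢEᵢ) = δ_free.
The series flexibility is Σ Lᵢ/(AᵢEᵢ) = 390/(825×118×10³) + 625/(2075×70×10³) = 8.309×10⁻⁶ mm/N.
Hence P = δ_free / Σ(L/AE) = 2.692/8.309×10⁻⁶ = 324 kN (tensile).
σ_{aluminium} = P / A = 324000 / 2075 = 156.1 MPa.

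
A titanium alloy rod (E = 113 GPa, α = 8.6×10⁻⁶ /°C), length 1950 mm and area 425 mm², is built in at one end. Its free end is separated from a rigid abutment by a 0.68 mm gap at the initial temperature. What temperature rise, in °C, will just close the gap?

ΔT ≈ 40.5 °C

The gap closes when αΔT L = 0.68 mm, since the rod is still unstressed at that instant.
So ΔT = g/(αL) = 0.68/(8.6×10⁻⁶ × 1950) = 40.55 °C.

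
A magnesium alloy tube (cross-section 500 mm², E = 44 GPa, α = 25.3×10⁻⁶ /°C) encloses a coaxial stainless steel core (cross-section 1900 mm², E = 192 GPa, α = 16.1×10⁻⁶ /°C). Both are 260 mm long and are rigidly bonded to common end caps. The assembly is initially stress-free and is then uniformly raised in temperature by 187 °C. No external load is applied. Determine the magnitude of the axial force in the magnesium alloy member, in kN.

P ≈ 35.7 kN (compressive in the magnesium alloy)

The magnesium alloy has the larger α, so on heating it would change length more than the stainless steel if both were free. The rigid plates force a common final length, so the magnesium alloy is put into compression and the stainless steel into tension, with equal and opposite forces P (no external load).
Setting the final lengths equal and cancelling L: (α₁ − α₂)ΔT = P/(A₁E₁) + P/(A₂E₂).
|α₁ − α₂|·ΔT = 9.2×10⁻⁶ × 187 = 0.00172.
1/(A₁E₁) + 1/(A₂E₂) = 1/(500×44×10³) + 1/(1900×192×10³) = 4.82×10⁻⁸ N⁻¹.
P = 0.00172 / 4.82×10⁻⁸ = 35700 N = 35.7 kN.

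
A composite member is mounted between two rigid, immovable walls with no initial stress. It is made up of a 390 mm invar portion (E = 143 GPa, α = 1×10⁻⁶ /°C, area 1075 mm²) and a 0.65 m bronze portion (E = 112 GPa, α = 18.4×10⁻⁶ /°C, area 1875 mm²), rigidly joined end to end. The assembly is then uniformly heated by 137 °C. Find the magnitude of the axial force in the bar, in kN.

P ≈ 300 kN (compressive)

With the walls removed the bar would change length by δ_free = Σ αᵢΔT Lᵢ = 1×10⁻⁶×137×390 + 18.4×10⁻⁶×137×650 = 1.692 mm.
Since the ends are fixed, an axial force P builds up, equal in every segment, with P · Σ Lᵢ/(AᵢEᵢ) = δ_free.
Σ Lᵢ/(AᵢEᵢ) = 390/(1075×143×10³) + 650/(1875×112×10³) = 5.632×10⁻⁶ mm/N.
So P = 1.692 / 5.632×10⁻⁶ = 300.4 kN, compressive.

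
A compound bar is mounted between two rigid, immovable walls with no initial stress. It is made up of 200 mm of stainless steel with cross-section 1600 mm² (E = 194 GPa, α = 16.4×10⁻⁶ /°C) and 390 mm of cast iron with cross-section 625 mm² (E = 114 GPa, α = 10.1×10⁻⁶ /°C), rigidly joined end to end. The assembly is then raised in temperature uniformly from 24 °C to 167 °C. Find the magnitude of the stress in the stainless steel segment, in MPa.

σ ≈ 105 MPa (compressive)

Free thermal expansion of the whole bar: Σ αᵢΔT Lᵢ = 16.4×10⁻⁶×143×200 + 10.1×10⁻⁶×143×390 = 1.032 mm.
Since the ends are fixed, an axial force P builds up, equal in every segment, with P · Σ Lᵢ/(AᵢEᵢ) = δ_free.
Σ Lᵢ/(AᵢEᵢ) = 200/(1600×194×10³) + 390/(625×114×10³) = 6.118×10⁻⁶ mm/N.
Hence P = δ_free / Σ(L/AE) = 1.032/6.118×10⁻⁶ = 168.7 kN (compressive).
σ_{stainless steel} = P / A = 168700 / 1600 = 105.5 MPa.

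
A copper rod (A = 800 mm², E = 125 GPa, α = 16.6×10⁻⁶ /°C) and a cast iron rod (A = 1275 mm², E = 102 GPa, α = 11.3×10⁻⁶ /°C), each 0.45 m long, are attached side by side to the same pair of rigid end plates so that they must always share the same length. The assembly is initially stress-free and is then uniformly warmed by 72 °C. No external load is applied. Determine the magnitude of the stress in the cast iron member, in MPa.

Equilibrium of a rigid end plate with no external load gives equal and opposite internal forces ±P in the two members. Since α_{copper} > α_{cast iron}, heating drives the copper into compression and the cast iron into tension.
Setting the final lengths equal and cancelling L: (α₁ − α₂)ΔT = P/(A₁E₁) + P/(A₂E₂).
|α₁ − α₂|·ΔT = 5.3×10⁻⁶ × 72 = 0.0003816.
1/(A₁E₁) + 1/(A₂E₂) = 1/(800×125×10³) + 1/(1275×102×10³) = 1.769×10⁻⁸ N⁻¹.
P = 0.0003816 / 1.769×10⁻⁸ = 21570 N = 21.57 kN.
σ_{cast iron} = P/A₂ = 21570/1275 = 16.92 MPa, tensile.

σ ≈ 16.9 MPa (tensile)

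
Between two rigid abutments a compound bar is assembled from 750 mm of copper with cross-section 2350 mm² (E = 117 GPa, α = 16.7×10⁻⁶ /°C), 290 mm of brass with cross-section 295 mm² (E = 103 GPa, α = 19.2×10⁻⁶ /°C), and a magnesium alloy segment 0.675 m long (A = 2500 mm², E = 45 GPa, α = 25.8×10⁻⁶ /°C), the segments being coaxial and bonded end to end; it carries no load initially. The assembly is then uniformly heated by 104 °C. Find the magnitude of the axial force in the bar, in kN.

P ≈ 202 kN (compressive)

Free thermal expansion of the whole bar: Σ αᵢΔT Lᵢ = 16.7×10⁻⁶×104×750 + 19.2×10⁻⁶×104×290 + 25.8×10⁻⁶×104×675 = 3.693 mm.
Since the ends are fixed, an axial force P builds up, equal in every segment, with P · Σ Lᵢ/(AᵢEᵢ) = δ_free.
The series flexibility is Σ Lᵢ/(AᵢEᵢ) = 750/(2350×117×10³) + 290/(295×103×10³) + 675/(2500×45×10³) = 1.827×10⁻⁵ mm/N.
Hence P = δ_free / Σ(L/AE) = 3.693/1.827×10⁻⁵ = 202.1 kN (compressive).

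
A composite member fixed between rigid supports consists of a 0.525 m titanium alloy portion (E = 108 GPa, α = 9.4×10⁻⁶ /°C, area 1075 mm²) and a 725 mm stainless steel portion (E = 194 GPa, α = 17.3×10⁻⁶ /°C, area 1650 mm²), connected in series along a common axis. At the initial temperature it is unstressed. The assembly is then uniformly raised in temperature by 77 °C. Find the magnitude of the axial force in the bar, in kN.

If the supports were absent, the total length change would be Σ αᵢΔT Lᵢ = 9.4×10⁻⁶×77×525 + 17.3×10⁻⁶×77×725 = 1.346 mm.
The walls prevent any net length change, so an axial force P (same in every segment) develops. Compatibility: P · Σ Lᵢ/(AᵢEᵢ) = δ_free.
The series flexibility is Σ Lᵢ/(AᵢEᵢ) = 525/(1075×108×10³) + 725/(1650×194×10³) = 6.787×10⁻⁶ mm/N.
So P = 1.346 / 6.787×10⁻⁶ = 198.3 kN, compressive.

P ≈ 198 kN (compressive)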